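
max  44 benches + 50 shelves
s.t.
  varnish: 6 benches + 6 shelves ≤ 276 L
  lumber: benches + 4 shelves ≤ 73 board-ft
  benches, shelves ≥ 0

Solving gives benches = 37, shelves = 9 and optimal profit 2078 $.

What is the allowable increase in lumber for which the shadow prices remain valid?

111

Binding constraints: varnish, lumber. The basis is B = [[6,6],[1,4]] with det 18.
Per unit increase in lumber, x* moves by d = (-0.3333, 0.3333).
The basis stays optimal until benches reaches 0; allowable increase = 111 board-ft.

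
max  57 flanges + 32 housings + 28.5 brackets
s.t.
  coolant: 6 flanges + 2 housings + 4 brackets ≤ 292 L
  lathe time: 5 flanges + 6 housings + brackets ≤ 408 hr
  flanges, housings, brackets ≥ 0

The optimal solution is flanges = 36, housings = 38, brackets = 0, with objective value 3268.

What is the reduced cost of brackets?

Check each constraint at x*: coolant 292/292 (tight); lathe time 408/408 (tight).
From A_Bᵀ y = c: 6·y_coolant + 5·y_lathe time = 57; 2·y_coolant + 6·y_lathe time = 32.
This yields shadow prices y_coolant = 7, y_lathe time = 3.
Reduced cost of brackets: c₃ − yᵀa₃ = 28.5 − (7·4 + 3·1) = 28.5 − 31 = -2.5.

-2.5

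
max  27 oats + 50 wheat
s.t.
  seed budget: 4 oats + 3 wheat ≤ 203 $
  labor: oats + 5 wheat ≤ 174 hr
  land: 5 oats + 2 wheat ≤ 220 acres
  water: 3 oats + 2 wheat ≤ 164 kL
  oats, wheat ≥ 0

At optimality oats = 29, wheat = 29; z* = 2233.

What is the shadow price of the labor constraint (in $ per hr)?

Binding: seed budget and labor. Non-binding: land (17 unused), water (19 unused).
By complementary slackness, y = 0 for the non-binding constraints.
Dual feasibility on the basic columns requires 4·y_seed budget + 1·y_labor = 27, 3·y_seed budget + 5·y_labor = 50.
→ y_seed budget = 5 and y_labor = 7.
Shadow price of labor = 7.

7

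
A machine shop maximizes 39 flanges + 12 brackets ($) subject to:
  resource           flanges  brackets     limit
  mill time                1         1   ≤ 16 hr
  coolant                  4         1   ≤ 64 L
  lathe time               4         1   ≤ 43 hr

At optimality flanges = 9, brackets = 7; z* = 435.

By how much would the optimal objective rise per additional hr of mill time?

Binding: mill time and lathe time. Non-binding: coolant (21 unused).
Since coolant is not tight, its dual is 0.
Dual feasibility on the basic columns requires 1·y_mill time + 4·y_lathe time = 39, 1·y_mill time + 1·y_lathe time = 12.
→ y_mill time = 3 and y_lathe time = 9.
Shadow price of mill time = 3.

3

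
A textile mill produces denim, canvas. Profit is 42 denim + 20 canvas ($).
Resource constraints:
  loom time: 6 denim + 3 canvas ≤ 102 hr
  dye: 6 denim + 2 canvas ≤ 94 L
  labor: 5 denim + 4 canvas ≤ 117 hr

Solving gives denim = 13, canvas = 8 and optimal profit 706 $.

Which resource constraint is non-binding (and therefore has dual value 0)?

loom time: 102/102 (binding)
dye: 94/94 (binding)
labor: 97/117 (slack 20)
By complementary slackness, a constraint with positive slack has shadow price 0 → labor.

labor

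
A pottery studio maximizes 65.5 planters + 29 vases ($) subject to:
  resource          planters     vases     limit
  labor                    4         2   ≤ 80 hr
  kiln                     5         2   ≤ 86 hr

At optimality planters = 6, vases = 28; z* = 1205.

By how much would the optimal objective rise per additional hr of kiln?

At the optimum: labor uses 80 of 80 (binding); kiln uses 86 of 86 (binding).
Dual feasibility on the basic columns requires 4·y_labor + 5·y_kiln = 65.5, 2·y_labor + 2·y_kiln = 29.
Solving: y_labor = 7, y_kiln = 7.5.
Shadow price of kiln = 7.5.

7.5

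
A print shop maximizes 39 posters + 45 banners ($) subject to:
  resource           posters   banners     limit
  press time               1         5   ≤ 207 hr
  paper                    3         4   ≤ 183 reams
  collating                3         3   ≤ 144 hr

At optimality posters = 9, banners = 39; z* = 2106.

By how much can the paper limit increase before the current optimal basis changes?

Binding constraints: paper, collating. The basis is B = [[3,4],[3,3]] with det -3.
Per unit increase in paper, x* moves by d = (-1, 1).
The basis stays optimal until press time becomes binding; allowable increase = 0.75 reams.

0.75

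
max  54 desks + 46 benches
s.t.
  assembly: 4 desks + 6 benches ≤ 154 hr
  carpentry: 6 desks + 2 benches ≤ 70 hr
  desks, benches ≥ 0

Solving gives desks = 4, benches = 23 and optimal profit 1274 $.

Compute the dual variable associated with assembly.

6

Both assembly and carpentry are binding at x*.
From A_Bᵀ y = c: 4·y_assembly + 6·y_carpentry = 54; 6·y_assembly + 2·y_carpentry = 46.
This yields shadow prices y_assembly = 6, y_carpentry = 5.
Shadow price of assembly = 6.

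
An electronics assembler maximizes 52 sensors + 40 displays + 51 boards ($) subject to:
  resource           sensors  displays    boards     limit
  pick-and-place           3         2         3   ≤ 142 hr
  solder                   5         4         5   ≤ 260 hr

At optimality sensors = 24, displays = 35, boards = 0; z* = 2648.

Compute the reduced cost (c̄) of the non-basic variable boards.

Both pick-and-place and solder are binding at x*.
From A_Bᵀ y = c: 3·y_pick-and-place + 5·y_solder = 52; 2·y_pick-and-place + 4·y_solder = 40.
→ y_pick-and-place = 4 and y_solder = 8.
Reduced cost of boards: c₃ − yᵀa₃ = 51 − (4·3 + 8·5) = 51 − 52 = -1.

-1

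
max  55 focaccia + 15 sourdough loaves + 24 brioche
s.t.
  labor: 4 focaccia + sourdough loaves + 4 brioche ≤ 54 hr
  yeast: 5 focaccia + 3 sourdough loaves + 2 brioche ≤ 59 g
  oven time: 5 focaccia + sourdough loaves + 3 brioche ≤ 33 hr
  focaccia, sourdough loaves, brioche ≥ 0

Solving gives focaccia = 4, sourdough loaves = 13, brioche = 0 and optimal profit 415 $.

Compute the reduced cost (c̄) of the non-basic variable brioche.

-7

Binding: yeast and oven time. Non-binding: labor (25 unused).
By complementary slackness, y = 0 for the non-binding constraint.
From A_Bᵀ y = c: 5·y_yeast + 5·y_oven time = 55; 3·y_yeast + 1·y_oven time = 15.
This yields shadow prices y_yeast = 2, y_oven time = 9.
Reduced cost of brioche: c₃ − yᵀa₃ = 24 − (2·2 + 9·3) = 24 − 31 = -7.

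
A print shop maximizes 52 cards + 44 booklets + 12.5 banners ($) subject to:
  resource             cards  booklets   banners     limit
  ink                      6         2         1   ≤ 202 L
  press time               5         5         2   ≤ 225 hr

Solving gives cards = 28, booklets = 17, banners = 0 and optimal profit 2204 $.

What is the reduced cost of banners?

At the optimum: ink uses 202 of 202 (binding); press time uses 225 of 225 (binding).
The binding rows give the dual system: 6·y_ink + 5·y_press time = 52 and 2·y_ink + 5·y_press time = 44.
Solving: y_ink = 2, y_press time = 8.
Reduced cost of banners: c₃ − yᵀa₃ = 12.5 − (2·1 + 8·2) = 12.5 − 18 = -5.5.

-5.5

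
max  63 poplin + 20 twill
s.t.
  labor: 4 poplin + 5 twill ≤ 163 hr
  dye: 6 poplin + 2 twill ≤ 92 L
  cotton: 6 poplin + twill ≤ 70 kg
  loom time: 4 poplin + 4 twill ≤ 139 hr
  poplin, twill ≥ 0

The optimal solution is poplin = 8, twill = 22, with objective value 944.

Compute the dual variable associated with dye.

At the optimum: labor uses 142 of 163 (slack = 21); dye uses 92 of 92 (binding); cotton uses 70 of 70 (binding); loom time uses 120 of 139 (slack = 19).
By complementary slackness, y = 0 for the non-binding constraints.
The binding rows give the dual system: 6·y_dye + 6·y_cotton = 63 and 2·y_dye + 1·y_cotton = 20.
→ y_dye = 9.5 and y_cotton = 1.
Shadow price of dye = 9.5.

9.5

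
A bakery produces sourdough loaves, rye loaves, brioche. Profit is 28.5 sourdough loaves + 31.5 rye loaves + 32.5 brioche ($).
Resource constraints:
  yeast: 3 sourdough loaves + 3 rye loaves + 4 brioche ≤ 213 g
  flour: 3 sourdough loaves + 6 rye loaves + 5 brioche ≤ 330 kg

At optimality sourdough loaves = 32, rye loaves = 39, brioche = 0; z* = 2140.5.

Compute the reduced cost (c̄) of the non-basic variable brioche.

Both yeast and flour are binding at x*.
Dual feasibility on the basic columns requires 3·y_yeast + 3·y_flour = 28.5, 3·y_yeast + 6·y_flour = 31.5.
This yields shadow prices y_yeast = 8.5, y_flour = 1.
Reduced cost of brioche: c₃ − yᵀa₃ = 32.5 − (8.5·4 + 1·5) = 32.5 − 39 = -6.5.

-6.5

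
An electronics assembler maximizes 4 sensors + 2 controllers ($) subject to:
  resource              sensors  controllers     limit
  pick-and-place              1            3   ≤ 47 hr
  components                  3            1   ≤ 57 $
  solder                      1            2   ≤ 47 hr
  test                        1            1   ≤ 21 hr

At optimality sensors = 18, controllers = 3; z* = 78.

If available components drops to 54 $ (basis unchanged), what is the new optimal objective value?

At the optimum: pick-and-place uses 27 of 47 (slack = 20); components uses 57 of 57 (binding); solder uses 24 of 47 (slack = 23); test uses 21 of 21 (binding).
Slack constraints have shadow price 0 (complementary slackness).
Dual feasibility on the basic columns requires 3·y_components + 1·y_test = 4, 1·y_components + 1·y_test = 2.
This yields shadow prices y_components = 1, y_test = 1.
Δz = y_components·Δb = 1 × (-3) = -3, so new z* = 78 − 3 = 75.

75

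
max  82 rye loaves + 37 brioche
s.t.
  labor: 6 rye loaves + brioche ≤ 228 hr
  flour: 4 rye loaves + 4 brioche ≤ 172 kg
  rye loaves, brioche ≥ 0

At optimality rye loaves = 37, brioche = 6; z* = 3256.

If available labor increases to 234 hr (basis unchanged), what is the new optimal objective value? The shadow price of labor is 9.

Δb = 6, so new z* = 3256 + (9)·(6) = 3256 + 54 = 3310.

3310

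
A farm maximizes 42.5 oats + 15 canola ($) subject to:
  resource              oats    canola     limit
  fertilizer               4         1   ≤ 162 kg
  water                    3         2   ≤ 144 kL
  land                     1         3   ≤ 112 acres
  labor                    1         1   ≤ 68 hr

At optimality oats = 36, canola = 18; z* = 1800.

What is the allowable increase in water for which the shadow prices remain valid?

Binding constraints: fertilizer, water. The basis is B = [[4,1],[3,2]] with det 5.
Per unit increase in water, x* moves by d = (-0.2, 0.8).
The basis stays optimal until land becomes binding; allowable increase = 10 kL.

10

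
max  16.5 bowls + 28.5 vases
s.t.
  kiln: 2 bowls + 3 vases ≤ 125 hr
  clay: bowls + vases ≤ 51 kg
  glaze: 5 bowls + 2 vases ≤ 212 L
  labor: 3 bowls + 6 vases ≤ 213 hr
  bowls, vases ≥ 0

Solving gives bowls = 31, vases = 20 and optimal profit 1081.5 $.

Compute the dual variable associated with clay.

Binding: clay and labor. Non-binding: kiln (3 unused), glaze (17 unused).
Slack constraints have shadow price 0 (complementary slackness).
Dual feasibility on the basic columns requires 1·y_clay + 3·y_labor = 16.5, 1·y_clay + 6·y_labor = 28.5.
Solving: y_clay = 4.5, y_labor = 4.
Shadow price of clay = 4.5.

4.5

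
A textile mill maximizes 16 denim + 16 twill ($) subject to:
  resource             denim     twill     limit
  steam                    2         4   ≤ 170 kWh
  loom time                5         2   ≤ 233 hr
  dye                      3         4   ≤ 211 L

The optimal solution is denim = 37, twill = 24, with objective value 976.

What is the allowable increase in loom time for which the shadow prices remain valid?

16

Binding constraints: steam, loom time. The basis is B = [[2,4],[5,2]] with det -16.
Per unit increase in loom time, x* moves by d = (0.25, -0.125).
The basis stays optimal until dye becomes binding; allowable increase = 16 hr.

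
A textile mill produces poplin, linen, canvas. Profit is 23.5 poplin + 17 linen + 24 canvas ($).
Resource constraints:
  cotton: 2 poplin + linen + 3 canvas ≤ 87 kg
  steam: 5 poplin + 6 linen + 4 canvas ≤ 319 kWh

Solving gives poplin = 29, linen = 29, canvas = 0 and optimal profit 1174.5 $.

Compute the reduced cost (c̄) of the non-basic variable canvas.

Check each constraint at x*: cotton 87/87 (tight); steam 319/319 (tight).
Dual feasibility on the basic columns requires 2·y_cotton + 5·y_steam = 23.5, 1·y_cotton + 6·y_steam = 17.
→ y_cotton = 8 and y_steam = 1.5.
Reduced cost of canvas: c₃ − yᵀa₃ = 24 − (8·3 + 1.5·4) = 24 − 30 = -6.

-6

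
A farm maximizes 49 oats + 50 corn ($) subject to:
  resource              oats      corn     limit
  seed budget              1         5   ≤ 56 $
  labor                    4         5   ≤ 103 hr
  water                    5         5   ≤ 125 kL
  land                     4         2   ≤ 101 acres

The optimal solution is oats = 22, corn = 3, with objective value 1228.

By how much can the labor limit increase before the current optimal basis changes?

Binding constraints: labor, water. The basis is B = [[4,5],[5,5]] with det -5.
Per unit increase in labor, x* moves by d = (-1, 1).
The basis stays optimal until seed budget becomes binding; allowable increase = 4.75 hr.

4.75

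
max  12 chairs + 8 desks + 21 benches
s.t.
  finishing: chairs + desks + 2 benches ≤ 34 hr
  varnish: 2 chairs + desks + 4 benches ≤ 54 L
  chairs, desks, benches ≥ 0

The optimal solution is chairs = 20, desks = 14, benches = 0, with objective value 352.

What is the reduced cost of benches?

-3

At the optimum: finishing uses 34 of 34 (binding); varnish uses 54 of 54 (binding).
From A_Bᵀ y = c: 1·y_finishing + 2·y_varnish = 12; 1·y_finishing + 1·y_varnish = 8.
This yields shadow prices y_finishing = 4, y_varnish = 4.
Reduced cost of benches: c₃ − yᵀa₃ = 21 − (4·2 + 4·4) = 21 − 24 = -3.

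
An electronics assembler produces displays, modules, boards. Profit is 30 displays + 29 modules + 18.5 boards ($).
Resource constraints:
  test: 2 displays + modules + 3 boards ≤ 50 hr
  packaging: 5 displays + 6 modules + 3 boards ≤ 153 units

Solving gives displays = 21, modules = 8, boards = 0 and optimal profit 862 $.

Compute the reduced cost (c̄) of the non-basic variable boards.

At the optimum: test uses 50 of 50 (binding); packaging uses 153 of 153 (binding).
From A_Bᵀ y = c: 2·y_test + 5·y_packaging = 30; 1·y_test + 6·y_packaging = 29.
Solving: y_test = 5, y_packaging = 4.
Reduced cost of boards: c₃ − yᵀa₃ = 18.5 − (5·3 + 4·3) = 18.5 − 27 = -8.5.

-8.5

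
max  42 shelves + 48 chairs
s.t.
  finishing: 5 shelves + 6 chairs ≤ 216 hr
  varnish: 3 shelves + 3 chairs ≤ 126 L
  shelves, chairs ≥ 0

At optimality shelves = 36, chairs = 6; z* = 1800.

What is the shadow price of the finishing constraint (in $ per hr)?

6

At the optimum: finishing uses 216 of 216 (binding); varnish uses 126 of 126 (binding).
Dual feasibility on the basic columns requires 5·y_finishing + 3·y_varnish = 42, 6·y_finishing + 3·y_varnish = 48.
Solving: y_finishing = 6, y_varnish = 4.
Shadow price of finishing = 6.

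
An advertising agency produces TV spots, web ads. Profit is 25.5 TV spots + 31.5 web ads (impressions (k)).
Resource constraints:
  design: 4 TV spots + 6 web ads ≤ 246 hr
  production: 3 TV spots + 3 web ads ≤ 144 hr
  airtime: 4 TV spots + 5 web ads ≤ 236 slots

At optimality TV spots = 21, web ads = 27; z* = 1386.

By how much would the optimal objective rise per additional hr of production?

Check each constraint at x*: design 246/246 (tight); production 144/144 (tight); airtime 219/236 (slack 17).
Slack constraints have shadow price 0 (complementary slackness).
From A_Bᵀ y = c: 4·y_design + 3·y_production = 25.5; 6·y_design + 3·y_production = 31.5.
This yields shadow prices y_design = 3, y_production = 4.5.
Shadow price of production = 4.5.

4.5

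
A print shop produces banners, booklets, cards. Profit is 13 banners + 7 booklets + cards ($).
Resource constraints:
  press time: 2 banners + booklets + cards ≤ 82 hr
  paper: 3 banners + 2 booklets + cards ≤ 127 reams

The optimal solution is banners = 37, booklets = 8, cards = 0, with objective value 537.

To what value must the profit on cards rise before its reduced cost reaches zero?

At the optimum: press time uses 82 of 82 (binding); paper uses 127 of 127 (binding).
From A_Bᵀ y = c: 2·y_press time + 3·y_paper = 13; 1·y_press time + 2·y_paper = 7.
→ y_press time = 5 and y_paper = 1.
cards enters the basis when its profit ≥ yᵀa₃ = 5·1 + 1·1 = 6.

6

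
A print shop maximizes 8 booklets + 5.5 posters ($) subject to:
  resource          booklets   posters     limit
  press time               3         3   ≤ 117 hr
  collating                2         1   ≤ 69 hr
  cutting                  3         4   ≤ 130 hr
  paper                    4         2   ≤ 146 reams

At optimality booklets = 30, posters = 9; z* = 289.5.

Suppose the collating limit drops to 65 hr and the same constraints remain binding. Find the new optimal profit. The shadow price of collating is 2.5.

Δb = -4, so new z* = 289.5 + (2.5)·(-4) = 289.5 − 10 = 279.5.

279.5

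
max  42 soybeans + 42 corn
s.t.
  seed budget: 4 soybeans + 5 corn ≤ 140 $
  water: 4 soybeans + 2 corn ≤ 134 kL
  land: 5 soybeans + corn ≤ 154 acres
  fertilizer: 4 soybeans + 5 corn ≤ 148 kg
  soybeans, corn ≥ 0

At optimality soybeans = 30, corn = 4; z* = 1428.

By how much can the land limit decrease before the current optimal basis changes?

Binding constraints: seed budget, land. The basis is B = [[4,5],[5,1]] with det -21.
Per unit decrease in land, x* moves by d = (-0.2381, 0.1905).
The basis stays optimal until soybeans reaches 0; allowable decrease = 126 acres.

126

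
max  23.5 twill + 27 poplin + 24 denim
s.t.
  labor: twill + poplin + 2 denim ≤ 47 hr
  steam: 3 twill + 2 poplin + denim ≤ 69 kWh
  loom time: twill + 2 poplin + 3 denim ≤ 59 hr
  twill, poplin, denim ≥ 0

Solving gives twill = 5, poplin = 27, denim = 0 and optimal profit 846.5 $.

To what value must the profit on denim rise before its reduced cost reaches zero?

Binding: steam and loom time. Non-binding: labor (15 unused).
Slack constraints have shadow price 0 (complementary slackness).
From A_Bᵀ y = c: 3·y_steam + 1·y_loom time = 23.5; 2·y_steam + 2·y_loom time = 27.
→ y_steam = 5 and y_loom time = 8.5.
denim enters the basis when its profit ≥ yᵀa₃ = 5·1 + 8.5·3 = 30.5.

30.5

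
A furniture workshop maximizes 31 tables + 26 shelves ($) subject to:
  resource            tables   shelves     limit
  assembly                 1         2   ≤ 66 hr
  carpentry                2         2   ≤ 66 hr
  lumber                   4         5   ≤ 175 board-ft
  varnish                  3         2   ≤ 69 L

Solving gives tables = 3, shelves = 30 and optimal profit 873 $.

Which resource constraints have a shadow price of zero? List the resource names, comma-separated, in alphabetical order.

assembly, lumber

assembly: 63/66 (slack 3)
carpentry: 66/66 (binding)
lumber: 162/175 (slack 13)
varnish: 69/69 (binding)
By complementary slackness, a constraint with positive slack has shadow price 0 → assembly, lumber.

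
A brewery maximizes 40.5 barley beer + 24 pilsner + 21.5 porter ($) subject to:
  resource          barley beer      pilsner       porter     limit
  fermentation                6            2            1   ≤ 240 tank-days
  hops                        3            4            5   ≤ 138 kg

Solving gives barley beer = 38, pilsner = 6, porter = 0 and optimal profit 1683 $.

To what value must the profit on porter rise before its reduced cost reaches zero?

22.5

Check each constraint at x*: fermentation 240/240 (tight); hops 138/138 (tight).
Dual feasibility on the basic columns requires 6·y_fermentation + 3·y_hops = 40.5, 2·y_fermentation + 4·y_hops = 24.
→ y_fermentation = 5 and y_hops = 3.5.
porter enters the basis when its profit ≥ yᵀa₃ = 5·1 + 3.5·5 = 22.5.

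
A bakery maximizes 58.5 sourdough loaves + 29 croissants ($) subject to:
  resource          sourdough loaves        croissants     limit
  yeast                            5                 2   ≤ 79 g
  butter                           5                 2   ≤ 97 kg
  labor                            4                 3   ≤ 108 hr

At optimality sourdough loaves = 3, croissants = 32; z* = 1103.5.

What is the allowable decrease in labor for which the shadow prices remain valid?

44.8

Binding constraints: yeast, labor. The basis is B = [[5,2],[4,3]] with det 7.
Per unit decrease in labor, x* moves by d = (0.2857, -0.7143).
The basis stays optimal until croissants reaches 0; allowable decrease = 44.8 hr.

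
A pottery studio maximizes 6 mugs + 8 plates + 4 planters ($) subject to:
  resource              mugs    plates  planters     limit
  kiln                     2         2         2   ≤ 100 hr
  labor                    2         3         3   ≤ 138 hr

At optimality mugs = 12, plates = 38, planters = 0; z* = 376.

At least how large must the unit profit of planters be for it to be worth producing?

8

At the optimum: kiln uses 100 of 100 (binding); labor uses 138 of 138 (binding).
Dual feasibility on the basic columns requires 2·y_kiln + 2·y_labor = 6, 2·y_kiln + 3·y_labor = 8.
This yields shadow prices y_kiln = 1, y_labor = 2.
planters enters the basis when its profit ≥ yᵀa₃ = 1·2 + 2·3 = 8.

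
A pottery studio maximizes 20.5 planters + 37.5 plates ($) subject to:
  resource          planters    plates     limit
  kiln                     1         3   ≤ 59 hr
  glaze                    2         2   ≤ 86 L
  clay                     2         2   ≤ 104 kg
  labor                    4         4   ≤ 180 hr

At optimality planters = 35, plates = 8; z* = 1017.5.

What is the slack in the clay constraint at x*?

18

clay used = 2·35 + 2·8 = 86; slack = 104 − 86 = 18.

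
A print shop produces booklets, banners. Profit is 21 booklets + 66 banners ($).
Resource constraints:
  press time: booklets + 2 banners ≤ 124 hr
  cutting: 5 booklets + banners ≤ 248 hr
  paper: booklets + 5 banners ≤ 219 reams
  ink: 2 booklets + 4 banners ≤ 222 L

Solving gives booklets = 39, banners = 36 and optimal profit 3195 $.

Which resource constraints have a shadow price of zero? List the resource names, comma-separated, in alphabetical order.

press time: 111/124 (slack 13)
cutting: 231/248 (slack 17)
paper: 219/219 (binding)
ink: 222/222 (binding)
By complementary slackness, a constraint with positive slack has shadow price 0 → cutting, press time.

cutting, press time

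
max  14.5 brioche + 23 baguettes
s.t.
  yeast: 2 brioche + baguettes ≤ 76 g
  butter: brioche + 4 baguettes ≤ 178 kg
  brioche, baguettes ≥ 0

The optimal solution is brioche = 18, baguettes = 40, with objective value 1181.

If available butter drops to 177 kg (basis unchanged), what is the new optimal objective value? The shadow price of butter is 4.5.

Δb = -1, so new z* = 1181 + (4.5)·(-1) = 1181 − 4.5 = 1176.5.

1176.5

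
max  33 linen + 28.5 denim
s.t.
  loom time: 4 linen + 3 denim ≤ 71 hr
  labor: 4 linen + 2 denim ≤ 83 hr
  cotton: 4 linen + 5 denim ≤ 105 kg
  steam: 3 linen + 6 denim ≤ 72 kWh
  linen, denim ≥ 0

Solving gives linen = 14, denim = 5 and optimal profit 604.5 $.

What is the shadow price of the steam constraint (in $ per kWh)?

1

Binding: loom time and steam. Non-binding: labor (17 unused), cotton (24 unused).
Since labor, cotton are not tight, their duals are 0.
Dual feasibility on the basic columns requires 4·y_loom time + 3·y_steam = 33, 3·y_loom time + 6·y_steam = 28.5.
Solving: y_loom time = 7.5, y_steam = 1.
Shadow price of steam = 1.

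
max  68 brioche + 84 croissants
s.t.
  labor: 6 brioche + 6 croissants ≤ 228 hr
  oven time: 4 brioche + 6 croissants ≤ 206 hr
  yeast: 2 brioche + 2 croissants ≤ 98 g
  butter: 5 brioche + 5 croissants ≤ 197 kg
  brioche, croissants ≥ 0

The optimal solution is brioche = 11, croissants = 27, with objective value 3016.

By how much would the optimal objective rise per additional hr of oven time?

8

At the optimum: labor uses 228 of 228 (binding); oven time uses 206 of 206 (binding); yeast uses 76 of 98 (slack = 22); butter uses 190 of 197 (slack = 7).
By complementary slackness, y = 0 for the non-binding constraints.
From A_Bᵀ y = c: 6·y_labor + 4·y_oven time = 68; 6·y_labor + 6·y_oven time = 84.
→ y_labor = 6 and y_oven time = 8.
Shadow price of oven time = 8.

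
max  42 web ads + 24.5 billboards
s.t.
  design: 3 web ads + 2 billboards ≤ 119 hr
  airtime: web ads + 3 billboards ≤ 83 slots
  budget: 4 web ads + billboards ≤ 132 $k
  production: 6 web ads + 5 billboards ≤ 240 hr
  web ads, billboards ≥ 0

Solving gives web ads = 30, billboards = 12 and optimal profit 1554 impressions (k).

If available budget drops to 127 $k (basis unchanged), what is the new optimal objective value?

1531.5

At the optimum: design uses 114 of 119 (slack = 5); airtime uses 66 of 83 (slack = 17); budget uses 132 of 132 (binding); production uses 240 of 240 (binding).
Slack constraints have shadow price 0 (complementary slackness).
Dual feasibility on the basic columns requires 4·y_budget + 6·y_production = 42, 1·y_budget + 5·y_production = 24.5.
Solving: y_budget = 4.5, y_production = 4.
Δz = y_budget·Δb = 4.5 × (-5) = -22.5, so new z* = 1554 − 22.5 = 1531.5.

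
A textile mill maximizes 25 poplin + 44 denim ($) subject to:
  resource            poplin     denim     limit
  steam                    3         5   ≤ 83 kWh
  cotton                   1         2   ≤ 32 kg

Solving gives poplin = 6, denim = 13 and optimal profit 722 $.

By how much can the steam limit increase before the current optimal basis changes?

13

Binding constraints: steam, cotton. The basis is B = [[3,5],[1,2]] with det 1.
Per unit increase in steam, x* moves by d = (2, -1).
The basis stays optimal until denim reaches 0; allowable increase = 13 kWh.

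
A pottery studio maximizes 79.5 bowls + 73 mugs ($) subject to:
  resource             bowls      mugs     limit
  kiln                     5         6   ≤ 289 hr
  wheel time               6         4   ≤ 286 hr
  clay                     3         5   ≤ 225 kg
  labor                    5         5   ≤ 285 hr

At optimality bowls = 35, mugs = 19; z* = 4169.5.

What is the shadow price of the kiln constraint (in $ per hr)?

7.5

At the optimum: kiln uses 289 of 289 (binding); wheel time uses 286 of 286 (binding); clay uses 200 of 225 (slack = 25); labor uses 270 of 285 (slack = 15).
Slack constraints have shadow price 0 (complementary slackness).
From A_Bᵀ y = c: 5·y_kiln + 6·y_wheel time = 79.5; 6·y_kiln + 4·y_wheel time = 73.
This yields shadow prices y_kiln = 7.5, y_wheel time = 7.
Shadow price of kiln = 7.5.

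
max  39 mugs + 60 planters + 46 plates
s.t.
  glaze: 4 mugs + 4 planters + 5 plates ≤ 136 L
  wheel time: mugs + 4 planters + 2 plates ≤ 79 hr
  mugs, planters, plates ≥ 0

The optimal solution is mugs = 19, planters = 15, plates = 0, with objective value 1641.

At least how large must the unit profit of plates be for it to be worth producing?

Check each constraint at x*: glaze 136/136 (tight); wheel time 79/79 (tight).
From A_Bᵀ y = c: 4·y_glaze + 1·y_wheel time = 39; 4·y_glaze + 4·y_wheel time = 60.
This yields shadow prices y_glaze = 8, y_wheel time = 7.
plates enters the basis when its profit ≥ yᵀa₃ = 8·5 + 7·2 = 54.

54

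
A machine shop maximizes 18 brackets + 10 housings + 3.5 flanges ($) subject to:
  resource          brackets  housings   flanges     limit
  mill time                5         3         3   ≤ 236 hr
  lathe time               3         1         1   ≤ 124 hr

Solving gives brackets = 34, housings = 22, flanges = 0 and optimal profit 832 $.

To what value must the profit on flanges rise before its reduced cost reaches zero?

Both mill time and lathe time are binding at x*.
Dual feasibility on the basic columns requires 5·y_mill time + 3·y_lathe time = 18, 3·y_mill time + 1·y_lathe time = 10.
Solving: y_mill time = 3, y_lathe time = 1.
flanges enters the basis when its profit ≥ yᵀa₃ = 3·3 + 1·1 = 10.

10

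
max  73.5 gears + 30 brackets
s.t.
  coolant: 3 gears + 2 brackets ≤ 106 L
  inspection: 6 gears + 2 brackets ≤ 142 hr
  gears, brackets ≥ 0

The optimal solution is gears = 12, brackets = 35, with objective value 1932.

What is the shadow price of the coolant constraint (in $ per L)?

5.5

Both coolant and inspection are binding at x*.
Dual feasibility on the basic columns requires 3·y_coolant + 6·y_inspection = 73.5, 2·y_coolant + 2·y_inspection = 30.
This yields shadow prices y_coolant = 5.5, y_inspection = 9.5.
Shadow price of coolant = 5.5.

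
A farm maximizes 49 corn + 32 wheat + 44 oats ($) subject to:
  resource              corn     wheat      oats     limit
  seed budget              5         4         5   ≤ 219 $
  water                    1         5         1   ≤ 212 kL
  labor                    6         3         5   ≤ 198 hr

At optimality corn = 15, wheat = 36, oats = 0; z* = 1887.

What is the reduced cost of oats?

-1

Check each constraint at x*: seed budget 219/219 (tight); water 195/212 (slack 17); labor 198/198 (tight).
Since water is not tight, its dual is 0.
From A_Bᵀ y = c: 5·y_seed budget + 6·y_labor = 49; 4·y_seed budget + 3·y_labor = 32.
→ y_seed budget = 5 and y_labor = 4.
Reduced cost of oats: c₃ − yᵀa₃ = 44 − (5·5 + 4·5) = 44 − 45 = -1.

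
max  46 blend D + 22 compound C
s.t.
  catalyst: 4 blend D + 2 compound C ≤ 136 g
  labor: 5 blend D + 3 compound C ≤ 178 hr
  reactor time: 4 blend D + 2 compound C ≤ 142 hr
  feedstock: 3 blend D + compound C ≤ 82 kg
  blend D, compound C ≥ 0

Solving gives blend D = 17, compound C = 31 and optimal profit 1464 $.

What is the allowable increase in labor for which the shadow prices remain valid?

Binding constraints: labor, feedstock. The basis is B = [[5,3],[3,1]] with det -4.
Per unit increase in labor, x* moves by d = (-0.25, 0.75).
The basis stays optimal until catalyst becomes binding; allowable increase = 12 hr.

12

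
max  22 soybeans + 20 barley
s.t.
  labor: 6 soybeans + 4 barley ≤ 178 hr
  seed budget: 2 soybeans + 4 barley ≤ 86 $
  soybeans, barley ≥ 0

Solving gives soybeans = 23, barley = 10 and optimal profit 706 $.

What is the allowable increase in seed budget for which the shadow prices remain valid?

92

Binding constraints: labor, seed budget. The basis is B = [[6,4],[2,4]] with det 16.
Per unit increase in seed budget, x* moves by d = (-0.25, 0.375).
The basis stays optimal until soybeans reaches 0; allowable increase = 92 $.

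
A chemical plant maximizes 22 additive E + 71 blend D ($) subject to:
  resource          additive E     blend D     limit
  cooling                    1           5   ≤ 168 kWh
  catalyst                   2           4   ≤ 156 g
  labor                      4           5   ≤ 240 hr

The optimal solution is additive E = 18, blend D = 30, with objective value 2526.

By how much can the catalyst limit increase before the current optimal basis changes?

7.2

Binding constraints: cooling, catalyst. The basis is B = [[1,5],[2,4]] with det -6.
Per unit increase in catalyst, x* moves by d = (0.8333, -0.1667).
The basis stays optimal until labor becomes binding; allowable increase = 7.2 g.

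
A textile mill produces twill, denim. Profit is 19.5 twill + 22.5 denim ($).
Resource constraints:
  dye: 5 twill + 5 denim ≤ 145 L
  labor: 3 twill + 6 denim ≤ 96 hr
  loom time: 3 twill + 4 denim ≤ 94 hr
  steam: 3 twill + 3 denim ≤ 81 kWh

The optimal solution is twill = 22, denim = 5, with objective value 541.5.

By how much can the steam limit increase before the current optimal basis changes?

Binding constraints: labor, steam. The basis is B = [[3,6],[3,3]] with det -9.
Per unit increase in steam, x* moves by d = (0.6667, -0.3333).
The basis stays optimal until dye becomes binding; allowable increase = 6 kWh.

6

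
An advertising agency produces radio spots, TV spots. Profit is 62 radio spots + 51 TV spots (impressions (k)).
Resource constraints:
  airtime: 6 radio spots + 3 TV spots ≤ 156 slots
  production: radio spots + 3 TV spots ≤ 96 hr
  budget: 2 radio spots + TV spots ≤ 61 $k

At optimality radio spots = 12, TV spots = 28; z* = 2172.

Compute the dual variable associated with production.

8

At the optimum: airtime uses 156 of 156 (binding); production uses 96 of 96 (binding); budget uses 52 of 61 (slack = 9).
Slack constraints have shadow price 0 (complementary slackness).
From A_Bᵀ y = c: 6·y_airtime + 1·y_production = 62; 3·y_airtime + 3·y_production = 51.
This yields shadow prices y_airtime = 9, y_production = 8.
Shadow price of production = 8.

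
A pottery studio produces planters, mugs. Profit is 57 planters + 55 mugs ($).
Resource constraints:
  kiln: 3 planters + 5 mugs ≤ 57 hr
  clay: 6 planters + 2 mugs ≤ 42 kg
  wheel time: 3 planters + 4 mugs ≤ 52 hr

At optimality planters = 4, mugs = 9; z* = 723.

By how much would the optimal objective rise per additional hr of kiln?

Binding: kiln and clay. Non-binding: wheel time (4 unused).
Since wheel time is not tight, its dual is 0.
From A_Bᵀ y = c: 3·y_kiln + 6·y_clay = 57; 5·y_kiln + 2·y_clay = 55.
→ y_kiln = 9 and y_clay = 5.
Shadow price of kiln = 9.

9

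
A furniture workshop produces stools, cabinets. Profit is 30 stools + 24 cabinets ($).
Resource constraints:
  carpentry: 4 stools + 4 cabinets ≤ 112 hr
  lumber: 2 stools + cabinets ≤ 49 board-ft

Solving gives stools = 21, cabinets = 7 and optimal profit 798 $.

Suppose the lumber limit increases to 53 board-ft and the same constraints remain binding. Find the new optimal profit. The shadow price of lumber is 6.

822

Δb = 4, so new z* = 798 + (6)·(4) = 798 + 24 = 822.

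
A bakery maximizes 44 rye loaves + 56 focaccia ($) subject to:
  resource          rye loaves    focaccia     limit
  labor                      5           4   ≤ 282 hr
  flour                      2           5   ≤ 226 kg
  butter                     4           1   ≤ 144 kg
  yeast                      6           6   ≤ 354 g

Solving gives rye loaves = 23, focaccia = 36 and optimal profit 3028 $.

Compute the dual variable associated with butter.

At the optimum: labor uses 259 of 282 (slack = 23); flour uses 226 of 226 (binding); butter uses 128 of 144 (slack = 16); yeast uses 354 of 354 (binding).
By complementary slackness, y = 0 for the non-binding constraints.
The binding rows give the dual system: 2·y_flour + 6·y_yeast = 44 and 5·y_flour + 6·y_yeast = 56.
This yields shadow prices y_flour = 4, y_yeast = 6.
Shadow price of butter = 0.

0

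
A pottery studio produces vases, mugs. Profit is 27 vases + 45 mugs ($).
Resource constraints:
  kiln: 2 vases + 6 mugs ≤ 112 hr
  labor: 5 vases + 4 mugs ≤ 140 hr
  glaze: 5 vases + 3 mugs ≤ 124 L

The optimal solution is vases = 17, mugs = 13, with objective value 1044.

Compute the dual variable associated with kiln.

Check each constraint at x*: kiln 112/112 (tight); labor 137/140 (slack 3); glaze 124/124 (tight).
Slack constraints have shadow price 0 (complementary slackness).
From A_Bᵀ y = c: 2·y_kiln + 5·y_glaze = 27; 6·y_kiln + 3·y_glaze = 45.
Solving: y_kiln = 6, y_glaze = 3.
Shadow price of kiln = 6.

6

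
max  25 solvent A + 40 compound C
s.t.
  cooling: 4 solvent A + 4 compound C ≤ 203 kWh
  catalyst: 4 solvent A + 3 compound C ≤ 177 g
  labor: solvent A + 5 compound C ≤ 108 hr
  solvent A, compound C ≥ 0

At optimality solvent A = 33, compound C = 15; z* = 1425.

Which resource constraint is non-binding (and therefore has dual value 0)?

cooling

cooling: 192/203 (slack 11)
catalyst: 177/177 (binding)
labor: 108/108 (binding)
By complementary slackness, a constraint with positive slack has shadow price 0 → cooling.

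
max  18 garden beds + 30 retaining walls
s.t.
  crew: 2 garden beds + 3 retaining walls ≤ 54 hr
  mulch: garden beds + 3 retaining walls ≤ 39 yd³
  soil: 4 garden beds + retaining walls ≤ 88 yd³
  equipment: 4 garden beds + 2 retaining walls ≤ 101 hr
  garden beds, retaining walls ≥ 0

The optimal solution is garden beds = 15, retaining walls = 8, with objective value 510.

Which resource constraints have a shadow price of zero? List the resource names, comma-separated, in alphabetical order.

crew: 54/54 (binding)
mulch: 39/39 (binding)
soil: 68/88 (slack 20)
equipment: 76/101 (slack 25)
By complementary slackness, a constraint with positive slack has shadow price 0 → equipment, soil.

equipment, soil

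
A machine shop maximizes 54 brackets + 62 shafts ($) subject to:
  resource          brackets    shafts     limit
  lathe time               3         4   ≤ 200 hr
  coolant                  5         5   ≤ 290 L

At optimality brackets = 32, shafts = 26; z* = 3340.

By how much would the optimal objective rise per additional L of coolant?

6

At the optimum: lathe time uses 200 of 200 (binding); coolant uses 290 of 290 (binding).
Dual feasibility on the basic columns requires 3·y_lathe time + 5·y_coolant = 54, 4·y_lathe time + 5·y_coolant = 62.
This yields shadow prices y_lathe time = 8, y_coolant = 6.
Shadow price of coolant = 6.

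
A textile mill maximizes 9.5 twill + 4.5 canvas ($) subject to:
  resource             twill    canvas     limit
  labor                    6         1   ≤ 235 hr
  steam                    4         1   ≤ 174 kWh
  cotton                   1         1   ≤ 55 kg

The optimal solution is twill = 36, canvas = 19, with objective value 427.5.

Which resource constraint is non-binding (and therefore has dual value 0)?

labor: 235/235 (binding)
steam: 163/174 (slack 11)
cotton: 55/55 (binding)
By complementary slackness, a constraint with positive slack has shadow price 0 → steam.

steam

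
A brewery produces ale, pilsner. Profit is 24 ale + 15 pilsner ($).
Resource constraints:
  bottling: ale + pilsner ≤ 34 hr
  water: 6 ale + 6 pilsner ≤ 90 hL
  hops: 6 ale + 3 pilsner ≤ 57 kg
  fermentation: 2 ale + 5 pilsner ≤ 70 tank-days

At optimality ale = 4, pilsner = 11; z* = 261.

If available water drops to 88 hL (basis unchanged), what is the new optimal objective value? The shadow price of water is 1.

259

Δb = -2, so new z* = 261 + (1)·(-2) = 261 − 2 = 259.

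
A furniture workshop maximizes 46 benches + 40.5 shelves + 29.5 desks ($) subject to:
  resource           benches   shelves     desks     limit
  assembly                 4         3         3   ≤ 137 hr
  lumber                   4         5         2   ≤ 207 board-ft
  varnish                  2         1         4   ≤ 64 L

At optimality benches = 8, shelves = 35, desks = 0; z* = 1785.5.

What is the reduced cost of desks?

At the optimum: assembly uses 137 of 137 (binding); lumber uses 207 of 207 (binding); varnish uses 51 of 64 (slack = 13).
By complementary slackness, y = 0 for the non-binding constraint.
From A_Bᵀ y = c: 4·y_assembly + 4·y_lumber = 46; 3·y_assembly + 5·y_lumber = 40.5.
Solving: y_assembly = 8.5, y_lumber = 3.
Reduced cost of desks: c₃ − yᵀa₃ = 29.5 − (8.5·3 + 3·2) = 29.5 − 31.5 = -2.

-2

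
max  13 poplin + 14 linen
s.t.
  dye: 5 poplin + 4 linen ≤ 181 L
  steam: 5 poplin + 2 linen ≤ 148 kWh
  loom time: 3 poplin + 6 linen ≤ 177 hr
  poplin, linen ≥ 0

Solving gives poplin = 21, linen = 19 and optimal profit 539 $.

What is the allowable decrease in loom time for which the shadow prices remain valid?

Binding constraints: dye, loom time. The basis is B = [[5,4],[3,6]] with det 18.
Per unit decrease in loom time, x* moves by d = (0.2222, -0.2778).
The basis stays optimal until steam becomes binding; allowable decrease = 9 hr.

9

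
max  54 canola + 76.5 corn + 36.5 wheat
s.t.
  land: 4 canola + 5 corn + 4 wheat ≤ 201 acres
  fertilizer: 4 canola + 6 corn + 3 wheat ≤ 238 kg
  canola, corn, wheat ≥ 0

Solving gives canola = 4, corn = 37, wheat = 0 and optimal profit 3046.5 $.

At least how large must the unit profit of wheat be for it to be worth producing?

45

Check each constraint at x*: land 201/201 (tight); fertilizer 238/238 (tight).
Dual feasibility on the basic columns requires 4·y_land + 4·y_fertilizer = 54, 5·y_land + 6·y_fertilizer = 76.5.
Solving: y_land = 4.5, y_fertilizer = 9.
wheat enters the basis when its profit ≥ yᵀa₃ = 4.5·4 + 9·3 = 45.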